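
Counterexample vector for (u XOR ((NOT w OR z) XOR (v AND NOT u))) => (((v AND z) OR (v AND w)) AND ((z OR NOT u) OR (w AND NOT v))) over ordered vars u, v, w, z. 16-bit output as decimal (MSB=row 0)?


F1 = (u XOR ((NOT w OR z) XOR (v AND NOT u)))
F2 = (((v AND z) OR (v AND w)) AND ((z OR NOT u) OR (w AND NOT v)))
Counterexample to F1=>F2 is where F1=1 and F2=0.
Evaluate each row (bits = u,v,w,z, MSB first):
  row 0 [0000]: F1=1 F2=0 -> F1&~F2 -> 1
  row 1 [0001]: F1=1 F2=0 -> F1&~F2 -> 1
  row 2 [0010]: F1=0 F2=0 -> F1&~F2 -> 0
  row 3 [0011]: F1=1 F2=0 -> F1&~F2 -> 1
  row 4 [0100]: F1=0 F2=0 -> F1&~F2 -> 0
  row 5 [0101]: F1=0 F2=1 -> F1&~F2 -> 0
  row 6 [0110]: F1=1 F2=1 -> F1&~F2 -> 0
  row 7 [0111]: F1=0 F2=1 -> F1&~F2 -> 0
  row 8 [1000]: F1=0 F2=0 -> F1&~F2 -> 0
  row 9 [1001]: F1=0 F2=0 -> F1&~F2 -> 0
  row 10 [1010]: F1=1 F2=0 -> F1&~F2 -> 1
  row 11 [1011]: F1=0 F2=0 -> F1&~F2 -> 0
  row 12 [1100]: F1=0 F2=0 -> F1&~F2 -> 0
  row 13 [1101]: F1=0 F2=1 -> F1&~F2 -> 0
  row 14 [1110]: F1=1 F2=0 -> F1&~F2 -> 1
  row 15 [1111]: F1=0 F2=1 -> F1&~F2 -> 0
Full result column, 4 rows per line (u,v fixed per line; w,z runs 00..11 left to right):
  rows 0-3 [u,v=00]: 1101  = hex D
  rows 4-7 [u,v=01]: 0000  = hex 0
  rows 8-11 [u,v=10]: 0010  = hex 2
  rows 12-15 [u,v=11]: 0010  = hex 2
Counterexample vector (row 0 .. row 15) = 1101000000100010
Output column grouped in 4s = 1101 0000 0010 0010 = 0xD022
Convert to decimal digit by digit (value = value*16 + digit):
  D -> 13
  13*16 + 0 = 208
  208*16 + 2 = 3330
  3330*16 + 2 = 53282
Decimal = 53282

53282


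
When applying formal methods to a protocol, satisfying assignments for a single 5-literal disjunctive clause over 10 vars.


Step 1: Total=2^10=1024
Step 2: Unsat when all 5 false: 2^5=32
Step 3: Sat=1024-32=992

992


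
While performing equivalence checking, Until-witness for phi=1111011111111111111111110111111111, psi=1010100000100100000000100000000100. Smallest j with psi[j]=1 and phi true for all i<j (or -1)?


(phi U psi) at 0: need smallest j with psi[j]=1 and phi[i]=1 for all i in [0,j).
Scan from step 0:
  step 0: psi=1 and phi held for [0,0) -> witness found
Witness step = 0

0


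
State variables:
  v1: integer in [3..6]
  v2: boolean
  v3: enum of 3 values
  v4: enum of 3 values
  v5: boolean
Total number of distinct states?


State space = product of domain sizes of all variables.
Domain sizes:
  v1 (integer in [3..6]): 4
  v2 (boolean): 2
  v3 (enum of 3 values): 3
  v4 (enum of 3 values): 3
  v5 (boolean): 2
Product = 4 * 2 * 3 * 3 * 2 = 144

144


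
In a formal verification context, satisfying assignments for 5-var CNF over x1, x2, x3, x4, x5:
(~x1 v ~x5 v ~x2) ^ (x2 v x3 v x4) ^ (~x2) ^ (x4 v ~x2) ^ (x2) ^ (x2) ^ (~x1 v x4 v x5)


CNF with 7 clauses over 5 vars (32 assignments).
An assignment satisfies CNF iff every clause has >=1 true literal.
Check each row (bits = x1,x2,x3,x4,x5; clause T/F shown):
  row 0 [00000]: clauses=TFTTFFT -> 0
  row 1 [00001]: clauses=TFTTFFT -> 0
  row 2 [00010]: clauses=TTTTFFT -> 0
  row 3 [00011]: clauses=TTTTFFT -> 0
  row 4 [00100]: clauses=TTTTFFT -> 0
  row 5 [00101]: clauses=TTTTFFT -> 0
  row 6 [00110]: clauses=TTTTFFT -> 0
  row 7 [00111]: clauses=TTTTFFT -> 0
  row 8 [01000]: clauses=TTFFTTT -> 0
  row 9 [01001]: clauses=TTFFTTT -> 0
  row 10 [01010]: clauses=TTFTTTT -> 0
  row 11 [01011]: clauses=TTFTTTT -> 0
  row 12 [01100]: clauses=TTFFTTT -> 0
  row 13 [01101]: clauses=TTFFTTT -> 0
  row 14 [01110]: clauses=TTFTTTT -> 0
  row 15 [01111]: clauses=TTFTTTT -> 0
  row 16 [10000]: clauses=TFTTFFF -> 0
  row 17 [10001]: clauses=TFTTFFT -> 0
  row 18 [10010]: clauses=TTTTFFT -> 0
  row 19 [10011]: clauses=TTTTFFT -> 0
  row 20 [10100]: clauses=TTTTFFF -> 0
  row 21 [10101]: clauses=TTTTFFT -> 0
  row 22 [10110]: clauses=TTTTFFT -> 0
  row 23 [10111]: clauses=TTTTFFT -> 0
  row 24 [11000]: clauses=TTFFTTF -> 0
  row 25 [11001]: clauses=FTFFTTT -> 0
  row 26 [11010]: clauses=TTFTTTT -> 0
  row 27 [11011]: clauses=FTFTTTT -> 0
  row 28 [11100]: clauses=TTFFTTF -> 0
  row 29 [11101]: clauses=FTFFTTT -> 0
  row 30 [11110]: clauses=TTFTTTT -> 0
  row 31 [11111]: clauses=FTFTTTT -> 0
Full result column, 8 rows per line (x1,x2 fixed per line; x3,x4,x5 runs 000..111 left to right):
  rows 0-7 [x1,x2=00]: 00000000  (ones: 0)
  rows 8-15 [x1,x2=01]: 00000000  (ones: 0)
  rows 16-23 [x1,x2=10]: 00000000  (ones: 0)
  rows 24-31 [x1,x2=11]: 00000000  (ones: 0)
Satisfying assignments = 0+0+0+0 = 0

0


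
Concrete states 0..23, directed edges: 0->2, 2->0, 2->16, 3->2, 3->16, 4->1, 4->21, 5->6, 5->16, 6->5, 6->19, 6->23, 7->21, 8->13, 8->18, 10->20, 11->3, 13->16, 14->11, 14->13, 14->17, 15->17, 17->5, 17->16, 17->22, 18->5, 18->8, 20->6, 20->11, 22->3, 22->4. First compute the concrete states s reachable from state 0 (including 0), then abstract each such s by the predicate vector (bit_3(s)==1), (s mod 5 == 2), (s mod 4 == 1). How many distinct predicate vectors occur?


BFS from 0:
Concrete reachable: {0, 2, 16}
Abstract via predicates (bit_3(s)==1), (s mod 5 == 2), (s mod 4 == 1):
  (0,0,0) <- {0, 16}
  (0,1,0) <- {2}
Distinct abstract states = 2

2


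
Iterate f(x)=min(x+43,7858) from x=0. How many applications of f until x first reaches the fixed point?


Step 1: x=0, cap=7858, increment=43
Step 2: x grows by 43 each step until capped at 7858; fixed point is x=7858
Step 3: iterations = ceil(7858/43) = 183

183


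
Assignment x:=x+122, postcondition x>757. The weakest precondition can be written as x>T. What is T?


Formula: wp(x:=E, P) = P[E/x] (substitute E for x in postcondition)
Step 1: Postcondition: x>757
Step 2: Substitute x+122 for x: x+122>757
Step 3: Solve for x: x > 757-122 = 635

635


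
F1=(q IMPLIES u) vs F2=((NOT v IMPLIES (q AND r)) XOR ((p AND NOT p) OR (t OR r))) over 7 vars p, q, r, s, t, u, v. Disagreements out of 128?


F1 = (q IMPLIES u)
F2 = ((NOT v IMPLIES (q AND r)) XOR ((p AND NOT p) OR (t OR r)))
Evaluate both on each of 128 rows (bits = p,q,r,s,t,u,v):
  row 0 [0000000]: F1=1 F2=0 (differ) -> 1
  row 1 [0000001]: F1=1 F2=1 -> 0
  row 2 [0000010]: F1=1 F2=0 (differ) -> 1
  row 3 [0000011]: F1=1 F2=1 -> 0
  row 4 [0000100]: F1=1 F2=1 -> 0
  (every remaining row is evaluated the same way; all 128 results are listed next)
Full result column, 8 rows per line (p,q,r,s fixed per line; t,u,v runs 000..111 left to right):
  rows 0-7 [p,q,r,s=0000]: 10100101  (ones: 4)
  rows 8-15 [p,q,r,s=0001]: 10100101  (ones: 4)
  rows 16-23 [p,q,r,s=0010]: 01010101  (ones: 4)
  rows 24-31 [p,q,r,s=0011]: 01010101  (ones: 4)
  rows 32-39 [p,q,r,s=0100]: 01101001  (ones: 4)
  rows 40-47 [p,q,r,s=0101]: 01101001  (ones: 4)
  rows 48-55 [p,q,r,s=0110]: 00110011  (ones: 4)
  rows 56-63 [p,q,r,s=0111]: 00110011  (ones: 4)
  rows 64-71 [p,q,r,s=1000]: 10100101  (ones: 4)
  rows 72-79 [p,q,r,s=1001]: 10100101  (ones: 4)
  rows 80-87 [p,q,r,s=1010]: 01010101  (ones: 4)
  rows 88-95 [p,q,r,s=1011]: 01010101  (ones: 4)
  rows 96-103 [p,q,r,s=1100]: 01101001  (ones: 4)
  rows 104-111 [p,q,r,s=1101]: 01101001  (ones: 4)
  rows 112-119 [p,q,r,s=1110]: 00110011  (ones: 4)
  rows 120-127 [p,q,r,s=1111]: 00110011  (ones: 4)
Disagreements = 4+4+4+4+4+4+4+4+4+4+4+4+4+4+4+4 = 64

64


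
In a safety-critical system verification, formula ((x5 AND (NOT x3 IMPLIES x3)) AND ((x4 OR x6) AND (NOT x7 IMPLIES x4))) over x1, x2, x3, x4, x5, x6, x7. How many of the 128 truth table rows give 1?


Formula: ((x5 AND (NOT x3 IMPLIES x3)) AND ((x4 OR x6) AND (NOT x7 IMPLIES x4))) over 7 vars (128 rows)
Evaluate each row (x1, x2, x3, x4, x5, x6, x7 as bits, MSB first):
  row 0 [0000000]: ((0 AND (NOT 0 IMPLIES 0)) AND ((0 OR 0) AND (NOT 0 IMPLIES 0))) -> 0
  row 1 [0000001]: ((0 AND (NOT 0 IMPLIES 0)) AND ((0 OR 0) AND (NOT 1 IMPLIES 0))) -> 0
  row 2 [0000010]: ((0 AND (NOT 0 IMPLIES 0)) AND ((0 OR 1) AND (NOT 0 IMPLIES 0))) -> 0
  row 3 [0000011]: ((0 AND (NOT 0 IMPLIES 0)) AND ((0 OR 1) AND (NOT 1 IMPLIES 0))) -> 0
  row 4 [0000100]: ((1 AND (NOT 0 IMPLIES 0)) AND ((0 OR 0) AND (NOT 0 IMPLIES 0))) -> 0
  (every remaining row is evaluated the same way; all 128 results are listed next)
Full result column, 8 rows per line (x1,x2,x3,x4 fixed per line; x5,x6,x7 runs 000..111 left to right):
  rows 0-7 [x1,x2,x3,x4=0000]: 00000000  (ones: 0)
  rows 8-15 [x1,x2,x3,x4=0001]: 00000000  (ones: 0)
  rows 16-23 [x1,x2,x3,x4=0010]: 00000001  (ones: 1)
  rows 24-31 [x1,x2,x3,x4=0011]: 00001111  (ones: 4)
  rows 32-39 [x1,x2,x3,x4=0100]: 00000000  (ones: 0)
  rows 40-47 [x1,x2,x3,x4=0101]: 00000000  (ones: 0)
  rows 48-55 [x1,x2,x3,x4=0110]: 00000001  (ones: 1)
  rows 56-63 [x1,x2,x3,x4=0111]: 00001111  (ones: 4)
  rows 64-71 [x1,x2,x3,x4=1000]: 00000000  (ones: 0)
  rows 72-79 [x1,x2,x3,x4=1001]: 00000000  (ones: 0)
  rows 80-87 [x1,x2,x3,x4=1010]: 00000001  (ones: 1)
  rows 88-95 [x1,x2,x3,x4=1011]: 00001111  (ones: 4)
  rows 96-103 [x1,x2,x3,x4=1100]: 00000000  (ones: 0)
  rows 104-111 [x1,x2,x3,x4=1101]: 00000000  (ones: 0)
  rows 112-119 [x1,x2,x3,x4=1110]: 00000001  (ones: 1)
  rows 120-127 [x1,x2,x3,x4=1111]: 00001111  (ones: 4)
Count of 1-rows = 0+0+1+4+0+0+1+4+0+0+1+4+0+0+1+4 = 20

20


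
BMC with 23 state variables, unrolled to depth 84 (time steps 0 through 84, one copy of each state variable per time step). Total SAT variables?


BMC unrolls to depth k, creating one copy of each state var for steps 0..k.
Step count = 84 + 1 = 85 (steps 0 through 84)
Vars per step = 23
Total = 23 * 85 = 1955

1955


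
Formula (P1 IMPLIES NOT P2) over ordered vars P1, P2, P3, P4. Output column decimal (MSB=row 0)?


Formula: (P1 IMPLIES NOT P2) over P1, P2, P3, P4 (16 rows)
Evaluate each row (bits = P1,P2,P3,P4, MSB first):
  row 0 [0000]: (0 IMPLIES NOT 0) -> 1
  row 1 [0001]: (0 IMPLIES NOT 0) -> 1
  row 2 [0010]: (0 IMPLIES NOT 0) -> 1
  row 3 [0011]: (0 IMPLIES NOT 0) -> 1
  row 4 [0100]: (0 IMPLIES NOT 1) -> 1
  row 5 [0101]: (0 IMPLIES NOT 1) -> 1
  row 6 [0110]: (0 IMPLIES NOT 1) -> 1
  row 7 [0111]: (0 IMPLIES NOT 1) -> 1
  row 8 [1000]: (1 IMPLIES NOT 0) -> 1
  row 9 [1001]: (1 IMPLIES NOT 0) -> 1
  row 10 [1010]: (1 IMPLIES NOT 0) -> 1
  row 11 [1011]: (1 IMPLIES NOT 0) -> 1
  row 12 [1100]: (1 IMPLIES NOT 1) -> 0
  row 13 [1101]: (1 IMPLIES NOT 1) -> 0
  row 14 [1110]: (1 IMPLIES NOT 1) -> 0
  row 15 [1111]: (1 IMPLIES NOT 1) -> 0
Full result column, 4 rows per line (P1,P2 fixed per line; P3,P4 runs 00..11 left to right):
  rows 0-3 [P1,P2=00]: 1111  = hex F
  rows 4-7 [P1,P2=01]: 1111  = hex F
  rows 8-11 [P1,P2=10]: 1111  = hex F
  rows 12-15 [P1,P2=11]: 0000  = hex 0
Output column (row 0 .. row 15) = 1111111111110000
Output column grouped in 4s = 1111 1111 1111 0000 = 0xFFF0
Convert to decimal digit by digit (value = value*16 + digit):
  F -> 15
  15*16 + 15 (F) = 255
  255*16 + 15 (F) = 4095
  4095*16 + 0 = 65520
Decimal = 65520

65520


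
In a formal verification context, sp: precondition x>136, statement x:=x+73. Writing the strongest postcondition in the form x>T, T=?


Formula: sp(P, x:=E) = exists old_x. (x = E[old_x/x]) AND P[old_x/x] (old_x is the value of x before the assignment; eliminate old_x by solving x = E[old_x/x] for old_x)
Step 1: Precondition P: x>136, i.e. old_x > 136
Step 2: Assignment gives x = old_x + 73, so old_x = x - 73
Step 3: Substitute into P: x - 73 > 136
Step 4: Simplify: x > 136+73 = 209

209


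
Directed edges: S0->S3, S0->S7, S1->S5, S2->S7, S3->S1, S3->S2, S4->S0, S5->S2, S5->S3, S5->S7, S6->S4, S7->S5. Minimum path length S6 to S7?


BFS layer-by-layer from S6:
  dist 0: {S6}
  dist 1: {S4}
  dist 2: {S0}
  dist 3: {S3, S7}
  -> S7 reached at distance 3
Shortest path length = 3

3


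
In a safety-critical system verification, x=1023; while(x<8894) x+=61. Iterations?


Step 1: x goes from 1023 toward 8894 by 61; the body runs while x<8894, so iterations = ceil((bound-start)/step)
Step 2: Distance=7871
Step 3: ceil(7871/61)=130

130


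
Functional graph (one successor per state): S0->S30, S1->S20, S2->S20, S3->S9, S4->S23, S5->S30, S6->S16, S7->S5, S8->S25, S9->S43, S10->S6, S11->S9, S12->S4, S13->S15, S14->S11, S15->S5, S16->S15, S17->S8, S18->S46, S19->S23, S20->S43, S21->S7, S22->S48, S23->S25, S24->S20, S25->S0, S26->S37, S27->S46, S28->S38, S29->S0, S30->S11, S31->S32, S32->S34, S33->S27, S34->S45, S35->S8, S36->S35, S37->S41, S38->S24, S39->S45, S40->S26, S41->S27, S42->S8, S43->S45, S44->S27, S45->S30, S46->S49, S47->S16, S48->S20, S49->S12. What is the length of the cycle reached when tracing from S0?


Trace from S0 until a state repeats:
  S0 -> S30 -> S11 -> S9 -> S43 -> S45 -> S30
S30 first seen at step 1, revisited at step 6.
Cycle length = 6 - 1 = 5

5


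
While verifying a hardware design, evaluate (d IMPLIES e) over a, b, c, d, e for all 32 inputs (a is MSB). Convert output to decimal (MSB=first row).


Formula: (d IMPLIES e) over a, b, c, d, e (32 rows)
Evaluate each row (bits = a,b,c,d,e, MSB first):
  row 0 [00000]: (0 IMPLIES 0) -> 1
  row 1 [00001]: (0 IMPLIES 1) -> 1
  row 2 [00010]: (1 IMPLIES 0) -> 0
  row 3 [00011]: (1 IMPLIES 1) -> 1
  row 4 [00100]: (0 IMPLIES 0) -> 1
  row 5 [00101]: (0 IMPLIES 1) -> 1
  row 6 [00110]: (1 IMPLIES 0) -> 0
  row 7 [00111]: (1 IMPLIES 1) -> 1
  row 8 [01000]: (0 IMPLIES 0) -> 1
  row 9 [01001]: (0 IMPLIES 1) -> 1
  row 10 [01010]: (1 IMPLIES 0) -> 0
  row 11 [01011]: (1 IMPLIES 1) -> 1
  row 12 [01100]: (0 IMPLIES 0) -> 1
  row 13 [01101]: (0 IMPLIES 1) -> 1
  row 14 [01110]: (1 IMPLIES 0) -> 0
  row 15 [01111]: (1 IMPLIES 1) -> 1
  row 16 [10000]: (0 IMPLIES 0) -> 1
  row 17 [10001]: (0 IMPLIES 1) -> 1
  row 18 [10010]: (1 IMPLIES 0) -> 0
  row 19 [10011]: (1 IMPLIES 1) -> 1
  row 20 [10100]: (0 IMPLIES 0) -> 1
  row 21 [10101]: (0 IMPLIES 1) -> 1
  row 22 [10110]: (1 IMPLIES 0) -> 0
  row 23 [10111]: (1 IMPLIES 1) -> 1
  row 24 [11000]: (0 IMPLIES 0) -> 1
  row 25 [11001]: (0 IMPLIES 1) -> 1
  row 26 [11010]: (1 IMPLIES 0) -> 0
  row 27 [11011]: (1 IMPLIES 1) -> 1
  row 28 [11100]: (0 IMPLIES 0) -> 1
  row 29 [11101]: (0 IMPLIES 1) -> 1
  row 30 [11110]: (1 IMPLIES 0) -> 0
  row 31 [11111]: (1 IMPLIES 1) -> 1
Full result column, 4 rows per line (a,b,c fixed per line; d,e runs 00..11 left to right):
  rows 0-3 [a,b,c=000]: 1101  = hex D
  rows 4-7 [a,b,c=001]: 1101  = hex D
  rows 8-11 [a,b,c=010]: 1101  = hex D
  rows 12-15 [a,b,c=011]: 1101  = hex D
  rows 16-19 [a,b,c=100]: 1101  = hex D
  rows 20-23 [a,b,c=101]: 1101  = hex D
  rows 24-27 [a,b,c=110]: 1101  = hex D
  rows 28-31 [a,b,c=111]: 1101  = hex D
Output column (row 0 .. row 31) = 11011101110111011101110111011101
Output column grouped in 4s = 1101 1101 1101 1101 1101 1101 1101 1101 = 0xDDDDDDDD
Convert to decimal digit by digit (value = value*16 + digit):
  D -> 13
  13*16 + 13 (D) = 221
  221*16 + 13 (D) = 3549
  3549*16 + 13 (D) = 56797
  56797*16 + 13 (D) = 908765
  908765*16 + 13 (D) = 14540253
  14540253*16 + 13 (D) = 232644061
  232644061*16 + 13 (D) = 3722304989
Decimal = 3722304989

3722304989


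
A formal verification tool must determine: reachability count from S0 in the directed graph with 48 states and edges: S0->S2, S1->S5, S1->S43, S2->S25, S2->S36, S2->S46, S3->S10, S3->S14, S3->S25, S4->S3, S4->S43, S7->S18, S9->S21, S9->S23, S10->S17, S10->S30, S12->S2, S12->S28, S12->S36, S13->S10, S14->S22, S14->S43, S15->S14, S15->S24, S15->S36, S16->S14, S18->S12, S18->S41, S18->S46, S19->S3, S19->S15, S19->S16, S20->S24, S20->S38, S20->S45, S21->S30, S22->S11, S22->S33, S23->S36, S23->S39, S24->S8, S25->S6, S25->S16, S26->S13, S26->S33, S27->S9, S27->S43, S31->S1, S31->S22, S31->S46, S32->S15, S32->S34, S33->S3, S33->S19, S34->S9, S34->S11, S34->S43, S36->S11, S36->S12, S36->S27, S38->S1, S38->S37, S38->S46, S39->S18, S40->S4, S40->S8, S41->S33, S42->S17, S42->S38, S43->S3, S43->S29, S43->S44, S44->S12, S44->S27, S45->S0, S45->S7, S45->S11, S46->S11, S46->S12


BFS from S0:
  layer 0: {S0}
  layer 1: {S2}
  layer 2: {S25, S36, S46}
  layer 3: {S6, S11, S12, S16, S27}
  layer 4: {S9, S14, S28, S43}
  layer 5: {S3, S21, S22, S23, S29, S44}
  layer 6: {S10, S30, S33, S39}
  layer 7: {S17, S18, S19}
  layer 8: {S15, S41}
  layer 9: {S24}
  layer 10: {S8}
Reachable set: {S0, S2, S3, S6, S8, S9, S10, S11, S12, S14, S15, S16, S17, S18, S19, S21, S22, S23, S24, S25, S27, S28, S29, S30, S33, S36, S39, S41, S43, S44, S46}
Count = 31

31


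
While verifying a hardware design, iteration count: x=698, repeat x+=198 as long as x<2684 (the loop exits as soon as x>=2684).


Step 1: x goes from 698 toward 2684 by 198; the body runs while x<2684, so iterations = ceil((bound-start)/step)
Step 2: Distance=1986
Step 3: ceil(1986/198)=11

11


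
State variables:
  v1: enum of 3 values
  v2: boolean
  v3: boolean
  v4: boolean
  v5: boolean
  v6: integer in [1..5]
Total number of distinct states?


State space = product of domain sizes of all variables.
Domain sizes:
  v1 (enum of 3 values): 3
  v2 (boolean): 2
  v3 (boolean): 2
  v4 (boolean): 2
  v5 (boolean): 2
  v6 (integer in [1..5]): 5
Product = 3 * 2 * 2 * 2 * 2 * 5 = 240

240


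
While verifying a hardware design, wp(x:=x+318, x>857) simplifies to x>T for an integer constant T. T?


Formula: wp(x:=E, P) = P[E/x] (substitute E for x in postcondition)
Step 1: Postcondition: x>857
Step 2: Substitute x+318 for x: x+318>857
Step 3: Solve for x: x > 857-318 = 539

539


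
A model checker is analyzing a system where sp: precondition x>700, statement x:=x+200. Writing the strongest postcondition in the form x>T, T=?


Formula: sp(P, x:=E) = exists old_x. (x = E[old_x/x]) AND P[old_x/x] (old_x is the value of x before the assignment; eliminate old_x by solving x = E[old_x/x] for old_x)
Step 1: Precondition P: x>700, i.e. old_x > 700
Step 2: Assignment gives x = old_x + 200, so old_x = x - 200
Step 3: Substitute into P: x - 200 > 700
Step 4: Simplify: x > 700+200 = 900

900


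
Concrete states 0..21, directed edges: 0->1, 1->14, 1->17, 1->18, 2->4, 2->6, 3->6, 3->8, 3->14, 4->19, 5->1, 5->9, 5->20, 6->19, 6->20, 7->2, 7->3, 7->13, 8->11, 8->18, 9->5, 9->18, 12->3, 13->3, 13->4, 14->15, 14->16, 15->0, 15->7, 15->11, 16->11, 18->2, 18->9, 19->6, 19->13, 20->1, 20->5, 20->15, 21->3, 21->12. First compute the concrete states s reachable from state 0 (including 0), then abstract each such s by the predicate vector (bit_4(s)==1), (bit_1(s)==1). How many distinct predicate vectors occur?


BFS from 0:
Concrete reachable: {0, 1, 2, 3, 4, 5, 6, 7, 8, 9, 11, 13, 14, 15, 16, 17, 18, 19, 20}
Abstract via predicates (bit_4(s)==1), (bit_1(s)==1):
  (0,0) <- {0, 1, 4, 5, 8, 9, 13}
  (0,1) <- {2, 3, 6, 7, 11, 14, 15}
  (1,0) <- {16, 17, 20}
  (1,1) <- {18, 19}
Distinct abstract states = 4

4


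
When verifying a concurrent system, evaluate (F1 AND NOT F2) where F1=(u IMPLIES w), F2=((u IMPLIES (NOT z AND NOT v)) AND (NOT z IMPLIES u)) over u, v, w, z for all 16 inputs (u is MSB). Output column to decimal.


F1 = (u IMPLIES w)
F2 = ((u IMPLIES (NOT z AND NOT v)) AND (NOT z IMPLIES u))
Counterexample to F1=>F2 is where F1=1 and F2=0.
Evaluate each row (bits = u,v,w,z, MSB first):
  row 0 [0000]: F1=1 F2=0 -> F1&~F2 -> 1
  row 1 [0001]: F1=1 F2=1 -> F1&~F2 -> 0
  row 2 [0010]: F1=1 F2=0 -> F1&~F2 -> 1
  row 3 [0011]: F1=1 F2=1 -> F1&~F2 -> 0
  row 4 [0100]: F1=1 F2=0 -> F1&~F2 -> 1
  row 5 [0101]: F1=1 F2=1 -> F1&~F2 -> 0
  row 6 [0110]: F1=1 F2=0 -> F1&~F2 -> 1
  row 7 [0111]: F1=1 F2=1 -> F1&~F2 -> 0
  row 8 [1000]: F1=0 F2=1 -> F1&~F2 -> 0
  row 9 [1001]: F1=0 F2=0 -> F1&~F2 -> 0
  row 10 [1010]: F1=1 F2=1 -> F1&~F2 -> 0
  row 11 [1011]: F1=1 F2=0 -> F1&~F2 -> 1
  row 12 [1100]: F1=0 F2=0 -> F1&~F2 -> 0
  row 13 [1101]: F1=0 F2=0 -> F1&~F2 -> 0
  row 14 [1110]: F1=1 F2=0 -> F1&~F2 -> 1
  row 15 [1111]: F1=1 F2=0 -> F1&~F2 -> 1
Full result column, 4 rows per line (u,v fixed per line; w,z runs 00..11 left to right):
  rows 0-3 [u,v=00]: 1010  = hex A
  rows 4-7 [u,v=01]: 1010  = hex A
  rows 8-11 [u,v=10]: 0001  = hex 1
  rows 12-15 [u,v=11]: 0011  = hex 3
Counterexample vector (row 0 .. row 15) = 1010101000010011
Output column grouped in 4s = 1010 1010 0001 0011 = 0xAA13
Convert to decimal digit by digit (value = value*16 + digit):
  A -> 10
  10*16 + 10 (A) = 170
  170*16 + 1 = 2721
  2721*16 + 3 = 43539
Decimal = 43539

43539


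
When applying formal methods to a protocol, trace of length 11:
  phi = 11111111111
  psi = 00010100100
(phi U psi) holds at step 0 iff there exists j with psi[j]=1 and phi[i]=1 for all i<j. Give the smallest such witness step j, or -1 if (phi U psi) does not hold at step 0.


(phi U psi) at 0: need smallest j with psi[j]=1 and phi[i]=1 for all i in [0,j).
Scan from step 0:
  step 0: phi=1, psi=0 -> continue
  step 1: phi=1, psi=0 -> continue
  step 2: phi=1, psi=0 -> continue
  step 3: psi=1 and phi held for [0,3) -> witness found
Witness step = 3

3


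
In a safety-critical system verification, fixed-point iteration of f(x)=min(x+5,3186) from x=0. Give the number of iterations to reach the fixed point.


Step 1: x=0, cap=3186, increment=5
Step 2: x grows by 5 each step until capped at 3186; fixed point is x=3186
Step 3: iterations = ceil(3186/5) = 638

638


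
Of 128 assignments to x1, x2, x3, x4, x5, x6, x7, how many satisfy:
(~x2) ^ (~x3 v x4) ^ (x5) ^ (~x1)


CNF with 4 clauses over 7 vars (128 assignments).
An assignment satisfies CNF iff every clause has >=1 true literal.
Check each row (bits = x1,x2,x3,x4,x5,x6,x7; clause T/F shown):
  row 0 [0000000]: clauses=TTFT -> 0
  row 1 [0000001]: clauses=TTFT -> 0
  row 2 [0000010]: clauses=TTFT -> 0
  row 3 [0000011]: clauses=TTFT -> 0
  row 4 [0000100]: clauses=TTTT -> 1
  (every remaining row is evaluated the same way; all 128 results are listed next)
Full result column, 8 rows per line (x1,x2,x3,x4 fixed per line; x5,x6,x7 runs 000..111 left to right):
  rows 0-7 [x1,x2,x3,x4=0000]: 00001111  (ones: 4)
  rows 8-15 [x1,x2,x3,x4=0001]: 00001111  (ones: 4)
  rows 16-23 [x1,x2,x3,x4=0010]: 00000000  (ones: 0)
  rows 24-31 [x1,x2,x3,x4=0011]: 00001111  (ones: 4)
  rows 32-39 [x1,x2,x3,x4=0100]: 00000000  (ones: 0)
  rows 40-47 [x1,x2,x3,x4=0101]: 00000000  (ones: 0)
  rows 48-55 [x1,x2,x3,x4=0110]: 00000000  (ones: 0)
  rows 56-63 [x1,x2,x3,x4=0111]: 00000000  (ones: 0)
  rows 64-71 [x1,x2,x3,x4=1000]: 00000000  (ones: 0)
  rows 72-79 [x1,x2,x3,x4=1001]: 00000000  (ones: 0)
  rows 80-87 [x1,x2,x3,x4=1010]: 00000000  (ones: 0)
  rows 88-95 [x1,x2,x3,x4=1011]: 00000000  (ones: 0)
  rows 96-103 [x1,x2,x3,x4=1100]: 00000000  (ones: 0)
  rows 104-111 [x1,x2,x3,x4=1101]: 00000000  (ones: 0)
  rows 112-119 [x1,x2,x3,x4=1110]: 00000000  (ones: 0)
  rows 120-127 [x1,x2,x3,x4=1111]: 00000000  (ones: 0)
Satisfying assignments = 4+4+0+4+0+0+0+0+0+0+0+0+0+0+0+0 = 12

12


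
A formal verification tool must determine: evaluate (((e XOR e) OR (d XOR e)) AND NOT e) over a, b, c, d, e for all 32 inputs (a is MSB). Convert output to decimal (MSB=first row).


Formula: (((e XOR e) OR (d XOR e)) AND NOT e) over a, b, c, d, e (32 rows)
Evaluate each row (bits = a,b,c,d,e, MSB first):
  row 0 [00000]: (((0 XOR 0) OR (0 XOR 0)) AND NOT 0) -> 0
  row 1 [00001]: (((1 XOR 1) OR (0 XOR 1)) AND NOT 1) -> 0
  row 2 [00010]: (((0 XOR 0) OR (1 XOR 0)) AND NOT 0) -> 1
  row 3 [00011]: (((1 XOR 1) OR (1 XOR 1)) AND NOT 1) -> 0
  row 4 [00100]: (((0 XOR 0) OR (0 XOR 0)) AND NOT 0) -> 0
  row 5 [00101]: (((1 XOR 1) OR (0 XOR 1)) AND NOT 1) -> 0
  row 6 [00110]: (((0 XOR 0) OR (1 XOR 0)) AND NOT 0) -> 1
  row 7 [00111]: (((1 XOR 1) OR (1 XOR 1)) AND NOT 1) -> 0
  row 8 [01000]: (((0 XOR 0) OR (0 XOR 0)) AND NOT 0) -> 0
  row 9 [01001]: (((1 XOR 1) OR (0 XOR 1)) AND NOT 1) -> 0
  row 10 [01010]: (((0 XOR 0) OR (1 XOR 0)) AND NOT 0) -> 1
  row 11 [01011]: (((1 XOR 1) OR (1 XOR 1)) AND NOT 1) -> 0
  row 12 [01100]: (((0 XOR 0) OR (0 XOR 0)) AND NOT 0) -> 0
  row 13 [01101]: (((1 XOR 1) OR (0 XOR 1)) AND NOT 1) -> 0
  row 14 [01110]: (((0 XOR 0) OR (1 XOR 0)) AND NOT 0) -> 1
  row 15 [01111]: (((1 XOR 1) OR (1 XOR 1)) AND NOT 1) -> 0
  row 16 [10000]: (((0 XOR 0) OR (0 XOR 0)) AND NOT 0) -> 0
  row 17 [10001]: (((1 XOR 1) OR (0 XOR 1)) AND NOT 1) -> 0
  row 18 [10010]: (((0 XOR 0) OR (1 XOR 0)) AND NOT 0) -> 1
  row 19 [10011]: (((1 XOR 1) OR (1 XOR 1)) AND NOT 1) -> 0
  row 20 [10100]: (((0 XOR 0) OR (0 XOR 0)) AND NOT 0) -> 0
  row 21 [10101]: (((1 XOR 1) OR (0 XOR 1)) AND NOT 1) -> 0
  row 22 [10110]: (((0 XOR 0) OR (1 XOR 0)) AND NOT 0) -> 1
  row 23 [10111]: (((1 XOR 1) OR (1 XOR 1)) AND NOT 1) -> 0
  row 24 [11000]: (((0 XOR 0) OR (0 XOR 0)) AND NOT 0) -> 0
  row 25 [11001]: (((1 XOR 1) OR (0 XOR 1)) AND NOT 1) -> 0
  row 26 [11010]: (((0 XOR 0) OR (1 XOR 0)) AND NOT 0) -> 1
  row 27 [11011]: (((1 XOR 1) OR (1 XOR 1)) AND NOT 1) -> 0
  row 28 [11100]: (((0 XOR 0) OR (0 XOR 0)) AND NOT 0) -> 0
  row 29 [11101]: (((1 XOR 1) OR (0 XOR 1)) AND NOT 1) -> 0
  row 30 [11110]: (((0 XOR 0) OR (1 XOR 0)) AND NOT 0) -> 1
  row 31 [11111]: (((1 XOR 1) OR (1 XOR 1)) AND NOT 1) -> 0
Full result column, 4 rows per line (a,b,c fixed per line; d,e runs 00..11 left to right):
  rows 0-3 [a,b,c=000]: 0010  = hex 2
  rows 4-7 [a,b,c=001]: 0010  = hex 2
  rows 8-11 [a,b,c=010]: 0010  = hex 2
  rows 12-15 [a,b,c=011]: 0010  = hex 2
  rows 16-19 [a,b,c=100]: 0010  = hex 2
  rows 20-23 [a,b,c=101]: 0010  = hex 2
  rows 24-27 [a,b,c=110]: 0010  = hex 2
  rows 28-31 [a,b,c=111]: 0010  = hex 2
Output column (row 0 .. row 31) = 00100010001000100010001000100010
Output column grouped in 4s = 0010 0010 0010 0010 0010 0010 0010 0010 = 0x22222222
Convert to decimal digit by digit (value = value*16 + digit):
  2 -> 2
  2*16 + 2 = 34
  34*16 + 2 = 546
  546*16 + 2 = 8738
  8738*16 + 2 = 139810
  139810*16 + 2 = 2236962
  2236962*16 + 2 = 35791394
  35791394*16 + 2 = 572662306
Decimal = 572662306

572662306


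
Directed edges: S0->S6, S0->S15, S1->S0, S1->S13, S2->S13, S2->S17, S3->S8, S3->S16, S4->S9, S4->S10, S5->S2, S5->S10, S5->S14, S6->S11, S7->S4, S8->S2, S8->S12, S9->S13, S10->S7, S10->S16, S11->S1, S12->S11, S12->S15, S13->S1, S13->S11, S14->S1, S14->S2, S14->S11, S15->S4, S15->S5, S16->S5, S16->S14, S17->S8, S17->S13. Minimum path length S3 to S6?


BFS layer-by-layer from S3:
  dist 0: {S3}
  dist 1: {S8, S16}
  dist 2: {S2, S5, S12, S14}
  dist 3: {S1, S10, S11, S13, S15, S17}
  dist 4: {S0, S4, S7}
  dist 5: {S6, S9}
  -> S6 reached at distance 5
Shortest path length = 5

5


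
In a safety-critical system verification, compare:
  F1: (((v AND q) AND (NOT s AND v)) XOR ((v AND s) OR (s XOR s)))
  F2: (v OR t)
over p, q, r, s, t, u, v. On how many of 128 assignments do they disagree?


F1 = (((v AND q) AND (NOT s AND v)) XOR ((v AND s) OR (s XOR s)))
F2 = (v OR t)
Evaluate both on each of 128 rows (bits = p,q,r,s,t,u,v):
  row 0 [0000000]: F1=0 F2=0 -> 0
  row 1 [0000001]: F1=0 F2=1 (differ) -> 1
  row 2 [0000010]: F1=0 F2=0 -> 0
  row 3 [0000011]: F1=0 F2=1 (differ) -> 1
  row 4 [0000100]: F1=0 F2=1 (differ) -> 1
  (every remaining row is evaluated the same way; all 128 results are listed next)
Full result column, 8 rows per line (p,q,r,s fixed per line; t,u,v runs 000..111 left to right):
  rows 0-7 [p,q,r,s=0000]: 01011111  (ones: 6)
  rows 8-15 [p,q,r,s=0001]: 00001010  (ones: 2)
  rows 16-23 [p,q,r,s=0010]: 01011111  (ones: 6)
  rows 24-31 [p,q,r,s=0011]: 00001010  (ones: 2)
  rows 32-39 [p,q,r,s=0100]: 00001010  (ones: 2)
  rows 40-47 [p,q,r,s=0101]: 00001010  (ones: 2)
  rows 48-55 [p,q,r,s=0110]: 00001010  (ones: 2)
  rows 56-63 [p,q,r,s=0111]: 00001010  (ones: 2)
  rows 64-71 [p,q,r,s=1000]: 01011111  (ones: 6)
  rows 72-79 [p,q,r,s=1001]: 00001010  (ones: 2)
  rows 80-87 [p,q,r,s=1010]: 01011111  (ones: 6)
  rows 88-95 [p,q,r,s=1011]: 00001010  (ones: 2)
  rows 96-103 [p,q,r,s=1100]: 00001010  (ones: 2)
  rows 104-111 [p,q,r,s=1101]: 00001010  (ones: 2)
  rows 112-119 [p,q,r,s=1110]: 00001010  (ones: 2)
  rows 120-127 [p,q,r,s=1111]: 00001010  (ones: 2)
Disagreements = 6+2+6+2+2+2+2+2+6+2+6+2+2+2+2+2 = 48

48


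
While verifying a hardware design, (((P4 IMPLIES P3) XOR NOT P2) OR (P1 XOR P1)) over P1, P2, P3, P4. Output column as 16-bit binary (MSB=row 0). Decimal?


Formula: (((P4 IMPLIES P3) XOR NOT P2) OR (P1 XOR P1)) over P1, P2, P3, P4 (16 rows)
Evaluate each row (bits = P1,P2,P3,P4, MSB first):
  row 0 [0000]: (((0 IMPLIES 0) XOR NOT 0) OR (0 XOR 0)) -> 0
  row 1 [0001]: (((1 IMPLIES 0) XOR NOT 0) OR (0 XOR 0)) -> 1
  row 2 [0010]: (((0 IMPLIES 1) XOR NOT 0) OR (0 XOR 0)) -> 0
  row 3 [0011]: (((1 IMPLIES 1) XOR NOT 0) OR (0 XOR 0)) -> 0
  row 4 [0100]: (((0 IMPLIES 0) XOR NOT 1) OR (0 XOR 0)) -> 1
  row 5 [0101]: (((1 IMPLIES 0) XOR NOT 1) OR (0 XOR 0)) -> 0
  row 6 [0110]: (((0 IMPLIES 1) XOR NOT 1) OR (0 XOR 0)) -> 1
  row 7 [0111]: (((1 IMPLIES 1) XOR NOT 1) OR (0 XOR 0)) -> 1
  row 8 [1000]: (((0 IMPLIES 0) XOR NOT 0) OR (1 XOR 1)) -> 0
  row 9 [1001]: (((1 IMPLIES 0) XOR NOT 0) OR (1 XOR 1)) -> 1
  row 10 [1010]: (((0 IMPLIES 1) XOR NOT 0) OR (1 XOR 1)) -> 0
  row 11 [1011]: (((1 IMPLIES 1) XOR NOT 0) OR (1 XOR 1)) -> 0
  row 12 [1100]: (((0 IMPLIES 0) XOR NOT 1) OR (1 XOR 1)) -> 1
  row 13 [1101]: (((1 IMPLIES 0) XOR NOT 1) OR (1 XOR 1)) -> 0
  row 14 [1110]: (((0 IMPLIES 1) XOR NOT 1) OR (1 XOR 1)) -> 1
  row 15 [1111]: (((1 IMPLIES 1) XOR NOT 1) OR (1 XOR 1)) -> 1
Full result column, 4 rows per line (P1,P2 fixed per line; P3,P4 runs 00..11 left to right):
  rows 0-3 [P1,P2=00]: 0100  = hex 4
  rows 4-7 [P1,P2=01]: 1011  = hex B
  rows 8-11 [P1,P2=10]: 0100  = hex 4
  rows 12-15 [P1,P2=11]: 1011  = hex B
Output column (row 0 .. row 15) = 0100101101001011
Output column grouped in 4s = 0100 1011 0100 1011 = 0x4B4B
Convert to decimal digit by digit (value = value*16 + digit):
  4 -> 4
  4*16 + 11 (B) = 75
  75*16 + 4 = 1204
  1204*16 + 11 (B) = 19275
Decimal = 19275

19275


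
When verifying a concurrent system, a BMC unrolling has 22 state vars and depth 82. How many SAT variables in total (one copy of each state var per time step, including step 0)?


BMC unrolls to depth k, creating one copy of each state var for steps 0..k.
Step count = 82 + 1 = 83 (steps 0 through 82)
Vars per step = 22
Total = 22 * 83 = 1826

1826


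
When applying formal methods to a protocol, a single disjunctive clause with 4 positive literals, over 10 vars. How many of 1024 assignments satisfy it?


Step 1: Total=2^10=1024
Step 2: Unsat when all 4 false: 2^6=64
Step 3: Sat=1024-64=960

960


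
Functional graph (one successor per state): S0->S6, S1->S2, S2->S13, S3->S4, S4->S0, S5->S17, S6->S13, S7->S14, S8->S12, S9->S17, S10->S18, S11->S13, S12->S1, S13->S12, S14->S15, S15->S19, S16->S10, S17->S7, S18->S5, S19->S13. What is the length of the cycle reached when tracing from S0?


Trace from S0 until a state repeats:
  S0 -> S6 -> S13 -> S12 -> S1 -> S2 -> S13
S13 first seen at step 2, revisited at step 6.
Cycle length = 6 - 2 = 4

4


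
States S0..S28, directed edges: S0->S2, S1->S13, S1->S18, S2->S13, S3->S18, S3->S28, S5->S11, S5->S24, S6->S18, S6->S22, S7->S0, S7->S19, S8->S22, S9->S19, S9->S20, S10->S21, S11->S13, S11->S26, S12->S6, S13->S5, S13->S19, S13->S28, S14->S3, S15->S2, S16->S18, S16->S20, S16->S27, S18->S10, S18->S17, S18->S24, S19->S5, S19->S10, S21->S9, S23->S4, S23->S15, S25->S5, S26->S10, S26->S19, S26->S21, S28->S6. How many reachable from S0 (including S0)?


BFS from S0:
  layer 0: {S0}
  layer 1: {S2}
  layer 2: {S13}
  layer 3: {S5, S19, S28}
  layer 4: {S6, S10, S11, S24}
  layer 5: {S18, S21, S22, S26}
  layer 6: {S9, S17}
  layer 7: {S20}
Reachable set: {S0, S2, S5, S6, S9, S10, S11, S13, S17, S18, S19, S20, S21, S22, S24, S26, S28}
Count = 17

17


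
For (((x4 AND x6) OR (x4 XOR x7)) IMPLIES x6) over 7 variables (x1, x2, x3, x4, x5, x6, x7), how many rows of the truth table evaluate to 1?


Formula: (((x4 AND x6) OR (x4 XOR x7)) IMPLIES x6) over 7 vars (128 rows)
Evaluate each row (x1, x2, x3, x4, x5, x6, x7 as bits, MSB first):
  row 0 [0000000]: (((0 AND 0) OR (0 XOR 0)) IMPLIES 0) -> 1
  row 1 [0000001]: (((0 AND 0) OR (0 XOR 1)) IMPLIES 0) -> 0
  row 2 [0000010]: (((0 AND 1) OR (0 XOR 0)) IMPLIES 1) -> 1
  row 3 [0000011]: (((0 AND 1) OR (0 XOR 1)) IMPLIES 1) -> 1
  row 4 [0000100]: (((0 AND 0) OR (0 XOR 0)) IMPLIES 0) -> 1
  (every remaining row is evaluated the same way; all 128 results are listed next)
Full result column, 8 rows per line (x1,x2,x3,x4 fixed per line; x5,x6,x7 runs 000..111 left to right):
  rows 0-7 [x1,x2,x3,x4=0000]: 10111011  (ones: 6)
  rows 8-15 [x1,x2,x3,x4=0001]: 01110111  (ones: 6)
  rows 16-23 [x1,x2,x3,x4=0010]: 10111011  (ones: 6)
  rows 24-31 [x1,x2,x3,x4=0011]: 01110111  (ones: 6)
  rows 32-39 [x1,x2,x3,x4=0100]: 10111011  (ones: 6)
  rows 40-47 [x1,x2,x3,x4=0101]: 01110111  (ones: 6)
  rows 48-55 [x1,x2,x3,x4=0110]: 10111011  (ones: 6)
  rows 56-63 [x1,x2,x3,x4=0111]: 01110111  (ones: 6)
  rows 64-71 [x1,x2,x3,x4=1000]: 10111011  (ones: 6)
  rows 72-79 [x1,x2,x3,x4=1001]: 01110111  (ones: 6)
  rows 80-87 [x1,x2,x3,x4=1010]: 10111011  (ones: 6)
  rows 88-95 [x1,x2,x3,x4=1011]: 01110111  (ones: 6)
  rows 96-103 [x1,x2,x3,x4=1100]: 10111011  (ones: 6)
  rows 104-111 [x1,x2,x3,x4=1101]: 01110111  (ones: 6)
  rows 112-119 [x1,x2,x3,x4=1110]: 10111011  (ones: 6)
  rows 120-127 [x1,x2,x3,x4=1111]: 01110111  (ones: 6)
Count of 1-rows = 6+6+6+6+6+6+6+6+6+6+6+6+6+6+6+6 = 96

96


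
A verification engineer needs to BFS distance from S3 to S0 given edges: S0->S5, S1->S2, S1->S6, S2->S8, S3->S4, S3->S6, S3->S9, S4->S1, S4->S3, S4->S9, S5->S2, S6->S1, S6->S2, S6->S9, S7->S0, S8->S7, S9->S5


BFS layer-by-layer from S3:
  dist 0: {S3}
  dist 1: {S4, S6, S9}
  dist 2: {S1, S2, S5}
  dist 3: {S8}
  dist 4: {S7}
  dist 5: {S0}
  -> S0 reached at distance 5
Shortest path length = 5

5


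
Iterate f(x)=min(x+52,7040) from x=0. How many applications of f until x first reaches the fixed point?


Step 1: x=0, cap=7040, increment=52
Step 2: x grows by 52 each step until capped at 7040; fixed point is x=7040
Step 3: iterations = ceil(7040/52) = 136

136


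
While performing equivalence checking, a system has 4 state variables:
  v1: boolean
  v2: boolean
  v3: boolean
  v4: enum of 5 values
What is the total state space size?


State space = product of domain sizes of all variables.
Domain sizes:
  v1 (boolean): 2
  v2 (boolean): 2
  v3 (boolean): 2
  v4 (enum of 5 values): 5
Product = 2 * 2 * 2 * 5 = 40

40


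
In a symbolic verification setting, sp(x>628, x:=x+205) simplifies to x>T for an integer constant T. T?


Formula: sp(P, x:=E) = exists old_x. (x = E[old_x/x]) AND P[old_x/x] (old_x is the value of x before the assignment; eliminate old_x by solving x = E[old_x/x] for old_x)
Step 1: Precondition P: x>628, i.e. old_x > 628
Step 2: Assignment gives x = old_x + 205, so old_x = x - 205
Step 3: Substitute into P: x - 205 > 628
Step 4: Simplify: x > 628+205 = 833

833


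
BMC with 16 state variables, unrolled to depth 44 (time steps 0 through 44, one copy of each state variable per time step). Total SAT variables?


BMC unrolls to depth k, creating one copy of each state var for steps 0..k.
Step count = 44 + 1 = 45 (steps 0 through 44)
Vars per step = 16
Total = 16 * 45 = 720

720


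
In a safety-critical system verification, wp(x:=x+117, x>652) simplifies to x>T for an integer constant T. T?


Formula: wp(x:=E, P) = P[E/x] (substitute E for x in postcondition)
Step 1: Postcondition: x>652
Step 2: Substitute x+117 for x: x+117>652
Step 3: Solve for x: x > 652-117 = 535

535


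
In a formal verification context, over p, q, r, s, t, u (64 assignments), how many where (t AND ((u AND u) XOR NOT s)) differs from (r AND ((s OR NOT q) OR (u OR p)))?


F1 = (t AND ((u AND u) XOR NOT s))
F2 = (r AND ((s OR NOT q) OR (u OR p)))
Evaluate both on each of 64 rows (bits = p,q,r,s,t,u):
  row 0 [000000]: F1=0 F2=0 -> 0
  row 1 [000001]: F1=0 F2=0 -> 0
  row 2 [000010]: F1=1 F2=0 (differ) -> 1
  row 3 [000011]: F1=0 F2=0 -> 0
  row 4 [000100]: F1=0 F2=0 -> 0
  (every remaining row is evaluated the same way; all 64 results are listed next)
Full result column, 8 rows per line (p,q,r fixed per line; s,t,u runs 000..111 left to right):
  rows 0-7 [p,q,r=000]: 00100001  (ones: 2)
  rows 8-15 [p,q,r=001]: 11011110  (ones: 6)
  rows 16-23 [p,q,r=010]: 00100001  (ones: 2)
  rows 24-31 [p,q,r=011]: 01111110  (ones: 6)
  rows 32-39 [p,q,r=100]: 00100001  (ones: 2)
  rows 40-47 [p,q,r=101]: 11011110  (ones: 6)
  rows 48-55 [p,q,r=110]: 00100001  (ones: 2)
  rows 56-63 [p,q,r=111]: 11011110  (ones: 6)
Disagreements = 2+6+2+6+2+6+2+6 = 32

32


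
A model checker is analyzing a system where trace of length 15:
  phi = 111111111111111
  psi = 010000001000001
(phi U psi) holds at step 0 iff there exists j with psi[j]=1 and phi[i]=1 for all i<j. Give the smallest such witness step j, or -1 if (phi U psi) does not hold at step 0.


(phi U psi) at 0: need smallest j with psi[j]=1 and phi[i]=1 for all i in [0,j).
Scan from step 0:
  step 0: phi=1, psi=0 -> continue
  step 1: psi=1 and phi held for [0,1) -> witness found
Witness step = 1

1


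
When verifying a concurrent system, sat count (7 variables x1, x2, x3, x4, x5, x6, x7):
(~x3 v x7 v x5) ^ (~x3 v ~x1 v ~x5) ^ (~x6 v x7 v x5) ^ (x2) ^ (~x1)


CNF with 5 clauses over 7 vars (128 assignments).
An assignment satisfies CNF iff every clause has >=1 true literal.
Check each row (bits = x1,x2,x3,x4,x5,x6,x7; clause T/F shown):
  row 0 [0000000]: clauses=TTTFT -> 0
  row 1 [0000001]: clauses=TTTFT -> 0
  row 2 [0000010]: clauses=TTFFT -> 0
  row 3 [0000011]: clauses=TTTFT -> 0
  row 4 [0000100]: clauses=TTTFT -> 0
  (every remaining row is evaluated the same way; all 128 results are listed next)
Full result column, 8 rows per line (x1,x2,x3,x4 fixed per line; x5,x6,x7 runs 000..111 left to right):
  rows 0-7 [x1,x2,x3,x4=0000]: 00000000  (ones: 0)
  rows 8-15 [x1,x2,x3,x4=0001]: 00000000  (ones: 0)
  rows 16-23 [x1,x2,x3,x4=0010]: 00000000  (ones: 0)
  rows 24-31 [x1,x2,x3,x4=0011]: 00000000  (ones: 0)
  rows 32-39 [x1,x2,x3,x4=0100]: 11011111  (ones: 7)
  rows 40-47 [x1,x2,x3,x4=0101]: 11011111  (ones: 7)
  rows 48-55 [x1,x2,x3,x4=0110]: 01011111  (ones: 6)
  rows 56-63 [x1,x2,x3,x4=0111]: 01011111  (ones: 6)
  rows 64-71 [x1,x2,x3,x4=1000]: 00000000  (ones: 0)
  rows 72-79 [x1,x2,x3,x4=1001]: 00000000  (ones: 0)
  rows 80-87 [x1,x2,x3,x4=1010]: 00000000  (ones: 0)
  rows 88-95 [x1,x2,x3,x4=1011]: 00000000  (ones: 0)
  rows 96-103 [x1,x2,x3,x4=1100]: 00000000  (ones: 0)
  rows 104-111 [x1,x2,x3,x4=1101]: 00000000  (ones: 0)
  rows 112-119 [x1,x2,x3,x4=1110]: 00000000  (ones: 0)
  rows 120-127 [x1,x2,x3,x4=1111]: 00000000  (ones: 0)
Satisfying assignments = 0+0+0+0+7+7+6+6+0+0+0+0+0+0+0+0 = 26

26


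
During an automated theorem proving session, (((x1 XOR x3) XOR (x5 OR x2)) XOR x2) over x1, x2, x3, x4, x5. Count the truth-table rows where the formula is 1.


Formula: (((x1 XOR x3) XOR (x5 OR x2)) XOR x2) over 5 vars (32 rows)
Evaluate each row (x1, x2, x3, x4, x5 as bits, MSB first):
  row 0 [00000]: (((0 XOR 0) XOR (0 OR 0)) XOR 0) -> 0
  row 1 [00001]: (((0 XOR 0) XOR (1 OR 0)) XOR 0) -> 1
  row 2 [00010]: (((0 XOR 0) XOR (0 OR 0)) XOR 0) -> 0
  row 3 [00011]: (((0 XOR 0) XOR (1 OR 0)) XOR 0) -> 1
  row 4 [00100]: (((0 XOR 1) XOR (0 OR 0)) XOR 0) -> 1
  row 5 [00101]: (((0 XOR 1) XOR (1 OR 0)) XOR 0) -> 0
  row 6 [00110]: (((0 XOR 1) XOR (0 OR 0)) XOR 0) -> 1
  row 7 [00111]: (((0 XOR 1) XOR (1 OR 0)) XOR 0) -> 0
  row 8 [01000]: (((0 XOR 0) XOR (0 OR 1)) XOR 1) -> 0
  row 9 [01001]: (((0 XOR 0) XOR (1 OR 1)) XOR 1) -> 0
  row 10 [01010]: (((0 XOR 0) XOR (0 OR 1)) XOR 1) -> 0
  row 11 [01011]: (((0 XOR 0) XOR (1 OR 1)) XOR 1) -> 0
  row 12 [01100]: (((0 XOR 1) XOR (0 OR 1)) XOR 1) -> 1
  row 13 [01101]: (((0 XOR 1) XOR (1 OR 1)) XOR 1) -> 1
  row 14 [01110]: (((0 XOR 1) XOR (0 OR 1)) XOR 1) -> 1
  row 15 [01111]: (((0 XOR 1) XOR (1 OR 1)) XOR 1) -> 1
  row 16 [10000]: (((1 XOR 0) XOR (0 OR 0)) XOR 0) -> 1
  row 17 [10001]: (((1 XOR 0) XOR (1 OR 0)) XOR 0) -> 0
  row 18 [10010]: (((1 XOR 0) XOR (0 OR 0)) XOR 0) -> 1
  row 19 [10011]: (((1 XOR 0) XOR (1 OR 0)) XOR 0) -> 0
  row 20 [10100]: (((1 XOR 1) XOR (0 OR 0)) XOR 0) -> 0
  row 21 [10101]: (((1 XOR 1) XOR (1 OR 0)) XOR 0) -> 1
  row 22 [10110]: (((1 XOR 1) XOR (0 OR 0)) XOR 0) -> 0
  row 23 [10111]: (((1 XOR 1) XOR (1 OR 0)) XOR 0) -> 1
  row 24 [11000]: (((1 XOR 0) XOR (0 OR 1)) XOR 1) -> 1
  row 25 [11001]: (((1 XOR 0) XOR (1 OR 1)) XOR 1) -> 1
  row 26 [11010]: (((1 XOR 0) XOR (0 OR 1)) XOR 1) -> 1
  row 27 [11011]: (((1 XOR 0) XOR (1 OR 1)) XOR 1) -> 1
  row 28 [11100]: (((1 XOR 1) XOR (0 OR 1)) XOR 1) -> 0
  row 29 [11101]: (((1 XOR 1) XOR (1 OR 1)) XOR 1) -> 0
  row 30 [11110]: (((1 XOR 1) XOR (0 OR 1)) XOR 1) -> 0
  row 31 [11111]: (((1 XOR 1) XOR (1 OR 1)) XOR 1) -> 0
Full result column, 8 rows per line (x1,x2 fixed per line; x3,x4,x5 runs 000..111 left to right):
  rows 0-7 [x1,x2=00]: 01011010  (ones: 4)
  rows 8-15 [x1,x2=01]: 00001111  (ones: 4)
  rows 16-23 [x1,x2=10]: 10100101  (ones: 4)
  rows 24-31 [x1,x2=11]: 11110000  (ones: 4)
Count of 1-rows = 4+4+4+4 = 16

16
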